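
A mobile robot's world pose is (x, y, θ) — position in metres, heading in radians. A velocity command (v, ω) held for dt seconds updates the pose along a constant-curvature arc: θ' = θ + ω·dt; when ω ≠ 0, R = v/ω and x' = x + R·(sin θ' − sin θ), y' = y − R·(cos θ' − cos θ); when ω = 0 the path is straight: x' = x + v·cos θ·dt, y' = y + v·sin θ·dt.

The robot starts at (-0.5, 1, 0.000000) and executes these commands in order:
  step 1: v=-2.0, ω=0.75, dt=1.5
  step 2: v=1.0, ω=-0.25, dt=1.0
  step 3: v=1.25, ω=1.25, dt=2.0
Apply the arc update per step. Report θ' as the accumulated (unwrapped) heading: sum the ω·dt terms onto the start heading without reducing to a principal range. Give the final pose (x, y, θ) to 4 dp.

step 1: θ'=1.1250 (R=-2.6667) → pose (-2.9060, -0.5169, 1.1250)
step 2: θ'=0.8750 (R=-4.0000) → pose (-2.3672, 0.3224, 0.8750)
step 3: θ'=3.3750 (R=1.0000) → pose (-3.3660, 1.9363, 3.3750)

(-3.3660, 1.9363, 3.3750)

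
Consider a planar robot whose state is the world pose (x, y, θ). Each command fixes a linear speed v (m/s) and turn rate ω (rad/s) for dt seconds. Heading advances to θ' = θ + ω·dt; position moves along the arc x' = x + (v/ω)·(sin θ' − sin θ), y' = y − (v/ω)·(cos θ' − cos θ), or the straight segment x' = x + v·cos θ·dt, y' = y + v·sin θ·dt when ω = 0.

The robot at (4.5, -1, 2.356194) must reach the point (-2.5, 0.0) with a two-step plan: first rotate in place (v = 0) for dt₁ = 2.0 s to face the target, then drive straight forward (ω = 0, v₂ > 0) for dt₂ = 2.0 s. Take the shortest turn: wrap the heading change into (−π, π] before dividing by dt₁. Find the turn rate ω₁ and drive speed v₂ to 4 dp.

heading to target = atan2(0−-1, -2.5−4.5) = 2.9997
Δθ = wrap(2.9997 − 2.3562) = 0.6435; ω₁ = Δθ/dt₁ = 0.3218
distance = √((-2.5−4.5)² + (0−-1)²) = 7.0711; v₂ = distance/dt₂ = 3.5355

ω₁ = 0.3218, v₂ = 3.5355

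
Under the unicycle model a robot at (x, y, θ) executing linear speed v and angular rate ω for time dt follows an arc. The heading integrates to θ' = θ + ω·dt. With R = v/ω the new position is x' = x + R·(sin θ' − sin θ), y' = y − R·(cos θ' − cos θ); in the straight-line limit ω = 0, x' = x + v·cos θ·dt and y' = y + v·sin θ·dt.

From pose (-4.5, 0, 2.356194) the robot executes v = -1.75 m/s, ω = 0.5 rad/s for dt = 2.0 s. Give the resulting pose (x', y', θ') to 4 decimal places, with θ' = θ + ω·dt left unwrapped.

(-1.2798, -0.9448, 3.3562)

θ' = 2.3562 + 0.5·2.0 = 3.3562
R = v/ω = -1.75/0.5 = -3.5000
x' = -4.5 + -3.5000·(sin 3.3562 − sin 2.3562) = -1.2798
y' = 0 − -3.5000·(cos 3.3562 − cos 2.3562) = -0.9448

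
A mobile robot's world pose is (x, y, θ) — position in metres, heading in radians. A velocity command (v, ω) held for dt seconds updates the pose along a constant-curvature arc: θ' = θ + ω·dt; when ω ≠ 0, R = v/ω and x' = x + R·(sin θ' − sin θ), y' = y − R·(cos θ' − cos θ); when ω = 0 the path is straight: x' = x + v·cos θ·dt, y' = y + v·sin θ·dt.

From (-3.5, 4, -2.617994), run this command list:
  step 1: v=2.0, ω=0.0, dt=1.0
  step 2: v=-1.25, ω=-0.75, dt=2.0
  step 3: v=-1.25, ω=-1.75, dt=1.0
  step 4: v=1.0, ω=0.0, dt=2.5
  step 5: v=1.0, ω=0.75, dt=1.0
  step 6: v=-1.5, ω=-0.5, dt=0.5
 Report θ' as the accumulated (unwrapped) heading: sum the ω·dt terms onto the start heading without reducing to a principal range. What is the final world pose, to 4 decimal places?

step 1: θ'=-2.6180 (straight) → pose (-5.2321, 3.0000, -2.6180)
step 2: θ'=-4.1180 (R=1.6667) → pose (-3.0179, 2.4900, -4.1180)
step 3: θ'=-5.8680 (R=0.7143) → pose (-3.3216, 1.4364, -5.8680)
step 4: θ'=-5.8680 (straight) → pose (-1.0340, 2.4448, -5.8680)
step 5: θ'=-5.1180 (R=1.3333) → pose (-0.3466, 3.1387, -5.1180)
step 6: θ'=-5.3680 (R=3.0000) → pose (-0.7252, 2.4935, -5.3680)

(-0.7252, 2.4935, -5.3680)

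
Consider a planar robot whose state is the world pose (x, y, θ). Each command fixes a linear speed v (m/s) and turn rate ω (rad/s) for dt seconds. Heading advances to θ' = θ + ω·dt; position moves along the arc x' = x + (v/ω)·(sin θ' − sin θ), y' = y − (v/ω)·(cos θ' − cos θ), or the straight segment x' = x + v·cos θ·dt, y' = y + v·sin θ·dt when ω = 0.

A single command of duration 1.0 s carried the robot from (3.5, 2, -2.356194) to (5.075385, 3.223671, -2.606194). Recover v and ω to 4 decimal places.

Δθ = -2.606194 − -2.356194 = -0.250000
ω = Δθ/dt = -0.250000/1.0 = -0.2500
R = Δx/(sin θ' − sin θ) = 8.0000
v = R·ω = 8.0000·-0.2500 = -2.0000

v = -2.0000, ω = -0.2500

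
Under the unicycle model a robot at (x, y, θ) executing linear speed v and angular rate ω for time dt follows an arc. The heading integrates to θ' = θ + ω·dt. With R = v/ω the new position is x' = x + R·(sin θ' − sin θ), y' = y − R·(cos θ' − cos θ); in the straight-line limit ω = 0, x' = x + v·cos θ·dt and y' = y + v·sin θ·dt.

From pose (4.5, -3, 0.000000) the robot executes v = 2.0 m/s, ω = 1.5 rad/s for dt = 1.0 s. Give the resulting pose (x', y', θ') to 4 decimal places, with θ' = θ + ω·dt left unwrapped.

(5.8300, -1.7610, 1.5000)

θ' = 0.0000 + 1.5·1.0 = 1.5000
R = v/ω = 2.0/1.5 = 1.3333
x' = 4.5 + 1.3333·(sin 1.5000 − sin 0.0000) = 5.8300
y' = -3 − 1.3333·(cos 1.5000 − cos 0.0000) = -1.7610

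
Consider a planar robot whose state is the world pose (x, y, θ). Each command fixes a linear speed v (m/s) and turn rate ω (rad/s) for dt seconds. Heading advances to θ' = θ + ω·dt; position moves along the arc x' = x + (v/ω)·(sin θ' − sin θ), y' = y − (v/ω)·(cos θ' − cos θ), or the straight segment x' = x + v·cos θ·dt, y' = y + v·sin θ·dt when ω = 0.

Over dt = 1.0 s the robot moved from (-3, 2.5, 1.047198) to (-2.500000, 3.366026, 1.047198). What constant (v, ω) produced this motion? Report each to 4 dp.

v = 1.0000, ω = 0.0000

Δθ = 1.047198 − 1.047198 = 0.000000
ω = Δθ/dt = 0.000000/1.0 = 0.0000
ω = 0 → v = (Δx·cos θ + Δy·sin θ)/dt = 1.0000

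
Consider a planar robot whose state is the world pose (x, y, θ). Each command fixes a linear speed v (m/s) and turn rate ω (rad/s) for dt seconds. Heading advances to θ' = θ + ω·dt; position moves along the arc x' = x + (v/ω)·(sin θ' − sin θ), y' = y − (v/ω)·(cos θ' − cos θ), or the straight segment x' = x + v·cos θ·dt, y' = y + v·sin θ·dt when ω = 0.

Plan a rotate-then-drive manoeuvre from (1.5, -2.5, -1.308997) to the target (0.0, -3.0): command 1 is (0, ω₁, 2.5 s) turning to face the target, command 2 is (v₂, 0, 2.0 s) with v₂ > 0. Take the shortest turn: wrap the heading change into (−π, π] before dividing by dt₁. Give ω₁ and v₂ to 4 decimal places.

ω₁ = -0.6043, v₂ = 0.7906

heading to target = atan2(-3−-2.5, 0−1.5) = -2.8198
Δθ = wrap(-2.8198 − -1.3090) = -1.5108; ω₁ = Δθ/dt₁ = -0.6043
distance = √((0−1.5)² + (-3−-2.5)²) = 1.5811; v₂ = distance/dt₂ = 0.7906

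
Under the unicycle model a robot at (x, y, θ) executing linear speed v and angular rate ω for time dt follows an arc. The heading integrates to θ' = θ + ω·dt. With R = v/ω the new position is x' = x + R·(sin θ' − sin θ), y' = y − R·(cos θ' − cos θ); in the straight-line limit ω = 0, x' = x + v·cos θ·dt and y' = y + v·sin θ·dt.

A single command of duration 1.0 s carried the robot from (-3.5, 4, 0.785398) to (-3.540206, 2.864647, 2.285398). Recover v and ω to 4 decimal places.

Δθ = 2.285398 − 0.785398 = 1.500000
ω = Δθ/dt = 1.500000/1.0 = 1.5000
R = −Δy/(cos θ' − cos θ) = -0.8333
v = R·ω = -0.8333·1.5000 = -1.2500

v = -1.2500, ω = 1.5000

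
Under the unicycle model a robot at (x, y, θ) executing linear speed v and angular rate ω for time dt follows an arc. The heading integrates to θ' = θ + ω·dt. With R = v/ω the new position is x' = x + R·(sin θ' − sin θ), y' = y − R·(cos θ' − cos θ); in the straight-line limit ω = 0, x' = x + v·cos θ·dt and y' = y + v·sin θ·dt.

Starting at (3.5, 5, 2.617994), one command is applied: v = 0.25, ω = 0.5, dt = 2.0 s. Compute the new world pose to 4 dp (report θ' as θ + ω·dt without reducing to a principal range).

θ' = 2.6180 + 0.5·2.0 = 3.6180
R = v/ω = 0.25/0.5 = 0.5000
x' = 3.5 + 0.5000·(sin 3.6180 − sin 2.6180) = 3.0207
y' = 5 − 0.5000·(cos 3.6180 − cos 2.6180) = 5.0113

(3.0207, 5.0113, 3.6180)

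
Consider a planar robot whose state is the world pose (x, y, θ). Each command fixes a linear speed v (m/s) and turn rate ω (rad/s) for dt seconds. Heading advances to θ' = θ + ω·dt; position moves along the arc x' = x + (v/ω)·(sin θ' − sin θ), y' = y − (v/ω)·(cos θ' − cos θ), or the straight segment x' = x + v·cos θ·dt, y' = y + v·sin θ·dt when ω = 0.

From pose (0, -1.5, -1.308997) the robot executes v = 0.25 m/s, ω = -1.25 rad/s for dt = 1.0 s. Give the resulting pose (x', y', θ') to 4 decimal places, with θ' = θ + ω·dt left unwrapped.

(-0.0831, -1.7188, -2.5590)

θ' = -1.3090 + -1.25·1.0 = -2.5590
R = v/ω = 0.25/-1.25 = -0.2000
x' = 0 + -0.2000·(sin -2.5590 − sin -1.3090) = -0.0831
y' = -1.5 − -0.2000·(cos -2.5590 − cos -1.3090) = -1.7188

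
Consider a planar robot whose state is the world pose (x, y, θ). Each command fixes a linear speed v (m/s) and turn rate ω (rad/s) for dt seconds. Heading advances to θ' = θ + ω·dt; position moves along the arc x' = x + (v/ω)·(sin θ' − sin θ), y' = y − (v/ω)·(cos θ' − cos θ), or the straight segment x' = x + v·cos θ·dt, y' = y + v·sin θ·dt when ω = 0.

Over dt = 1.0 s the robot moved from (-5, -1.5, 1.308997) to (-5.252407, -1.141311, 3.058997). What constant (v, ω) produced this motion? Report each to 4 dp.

Δθ = 3.058997 − 1.308997 = 1.750000
ω = Δθ/dt = 1.750000/1.0 = 1.7500
R = −Δy/(cos θ' − cos θ) = 0.2857
v = R·ω = 0.2857·1.7500 = 0.5000

v = 0.5000, ω = 1.7500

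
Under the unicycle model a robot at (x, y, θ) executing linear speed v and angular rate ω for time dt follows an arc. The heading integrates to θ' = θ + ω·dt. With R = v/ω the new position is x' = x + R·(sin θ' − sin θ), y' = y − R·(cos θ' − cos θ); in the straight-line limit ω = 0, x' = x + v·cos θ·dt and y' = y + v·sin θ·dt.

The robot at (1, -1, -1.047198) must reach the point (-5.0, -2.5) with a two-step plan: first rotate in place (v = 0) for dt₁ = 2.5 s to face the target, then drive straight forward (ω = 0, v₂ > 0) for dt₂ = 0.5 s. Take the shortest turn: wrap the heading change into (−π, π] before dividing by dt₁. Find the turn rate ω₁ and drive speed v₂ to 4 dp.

ω₁ = -0.7398, v₂ = 12.3693

heading to target = atan2(-2.5−-1, -5−1) = -2.8966
Δθ = wrap(-2.8966 − -1.0472) = -1.8494; ω₁ = Δθ/dt₁ = -0.7398
distance = √((-5−1)² + (-2.5−-1)²) = 6.1847; v₂ = distance/dt₂ = 12.3693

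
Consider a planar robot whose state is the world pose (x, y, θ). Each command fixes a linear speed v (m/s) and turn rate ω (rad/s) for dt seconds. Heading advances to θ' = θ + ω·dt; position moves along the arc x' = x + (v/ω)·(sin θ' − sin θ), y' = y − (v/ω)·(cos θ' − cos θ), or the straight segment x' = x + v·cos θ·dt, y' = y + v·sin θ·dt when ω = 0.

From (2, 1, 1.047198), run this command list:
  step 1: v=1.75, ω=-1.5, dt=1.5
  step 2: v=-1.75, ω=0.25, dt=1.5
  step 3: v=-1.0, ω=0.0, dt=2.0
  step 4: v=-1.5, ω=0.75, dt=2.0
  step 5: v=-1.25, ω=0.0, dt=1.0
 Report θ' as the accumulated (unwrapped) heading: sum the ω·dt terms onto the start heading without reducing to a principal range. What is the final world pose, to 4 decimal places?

(-2.3267, 3.9601, 0.6722)

step 1: θ'=-1.2028 (R=-1.1667) → pose (4.0989, 0.8364, -1.2028)
step 2: θ'=-0.8278 (R=-7.0000) → pose (2.7227, 3.0536, -0.8278)
step 3: θ'=-0.8278 (straight) → pose (1.3697, 4.5265, -0.8278)
step 4: θ'=0.6722 (R=-2.0000) → pose (-1.3486, 4.7384, 0.6722)
step 5: θ'=0.6722 (straight) → pose (-2.3267, 3.9601, 0.6722)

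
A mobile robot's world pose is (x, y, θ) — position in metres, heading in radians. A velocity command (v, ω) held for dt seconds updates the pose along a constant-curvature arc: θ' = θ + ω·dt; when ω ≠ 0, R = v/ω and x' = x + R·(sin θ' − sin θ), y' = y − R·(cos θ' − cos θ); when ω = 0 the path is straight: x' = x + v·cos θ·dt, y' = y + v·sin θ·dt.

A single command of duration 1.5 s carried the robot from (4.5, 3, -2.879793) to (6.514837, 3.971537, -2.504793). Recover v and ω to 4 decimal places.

Δθ = -2.504793 − -2.879793 = 0.375000
ω = Δθ/dt = 0.375000/1.5 = 0.2500
R = Δx/(sin θ' − sin θ) = -6.0000
v = R·ω = -6.0000·0.2500 = -1.5000

v = -1.5000, ω = 0.2500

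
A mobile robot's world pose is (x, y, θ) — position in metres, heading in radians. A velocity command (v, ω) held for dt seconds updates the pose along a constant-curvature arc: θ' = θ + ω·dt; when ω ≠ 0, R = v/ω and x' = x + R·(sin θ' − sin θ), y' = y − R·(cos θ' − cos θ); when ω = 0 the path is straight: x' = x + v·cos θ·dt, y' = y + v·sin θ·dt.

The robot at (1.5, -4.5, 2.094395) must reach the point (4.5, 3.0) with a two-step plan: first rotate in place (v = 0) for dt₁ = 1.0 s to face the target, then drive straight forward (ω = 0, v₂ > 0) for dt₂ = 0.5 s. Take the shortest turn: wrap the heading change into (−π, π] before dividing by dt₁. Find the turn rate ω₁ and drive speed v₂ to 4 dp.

ω₁ = -0.9041, v₂ = 16.1555

heading to target = atan2(3−-4.5, 4.5−1.5) = 1.1903
Δθ = wrap(1.1903 − 2.0944) = -0.9041; ω₁ = Δθ/dt₁ = -0.9041
distance = √((4.5−1.5)² + (3−-4.5)²) = 8.0777; v₂ = distance/dt₂ = 16.1555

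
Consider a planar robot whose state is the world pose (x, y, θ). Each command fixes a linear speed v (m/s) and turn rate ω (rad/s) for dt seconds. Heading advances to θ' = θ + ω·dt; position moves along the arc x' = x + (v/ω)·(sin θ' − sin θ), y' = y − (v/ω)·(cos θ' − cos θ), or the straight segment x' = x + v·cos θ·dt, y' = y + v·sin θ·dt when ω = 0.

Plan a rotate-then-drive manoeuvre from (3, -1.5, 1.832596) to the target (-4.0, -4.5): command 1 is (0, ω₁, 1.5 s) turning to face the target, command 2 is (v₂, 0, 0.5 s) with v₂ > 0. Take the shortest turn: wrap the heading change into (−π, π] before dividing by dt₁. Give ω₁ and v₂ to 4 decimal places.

heading to target = atan2(-4.5−-1.5, -4−3) = -2.7367
Δθ = wrap(-2.7367 − 1.8326) = 1.7139; ω₁ = Δθ/dt₁ = 1.1426
distance = √((-4−3)² + (-4.5−-1.5)²) = 7.6158; v₂ = distance/dt₂ = 15.2315

ω₁ = 1.1426, v₂ = 15.2315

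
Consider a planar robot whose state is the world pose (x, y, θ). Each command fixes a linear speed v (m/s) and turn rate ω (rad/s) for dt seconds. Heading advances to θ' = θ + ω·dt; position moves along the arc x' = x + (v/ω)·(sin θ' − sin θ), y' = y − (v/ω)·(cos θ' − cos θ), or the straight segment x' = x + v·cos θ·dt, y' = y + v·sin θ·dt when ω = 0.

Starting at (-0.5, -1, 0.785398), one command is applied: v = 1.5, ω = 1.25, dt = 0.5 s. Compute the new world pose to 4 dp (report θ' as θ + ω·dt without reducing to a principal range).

(-0.1639, -0.3431, 1.4104)

θ' = 0.7854 + 1.25·0.5 = 1.4104
R = v/ω = 1.5/1.25 = 1.2000
x' = -0.5 + 1.2000·(sin 1.4104 − sin 0.7854) = -0.1639
y' = -1 − 1.2000·(cos 1.4104 − cos 0.7854) = -0.3431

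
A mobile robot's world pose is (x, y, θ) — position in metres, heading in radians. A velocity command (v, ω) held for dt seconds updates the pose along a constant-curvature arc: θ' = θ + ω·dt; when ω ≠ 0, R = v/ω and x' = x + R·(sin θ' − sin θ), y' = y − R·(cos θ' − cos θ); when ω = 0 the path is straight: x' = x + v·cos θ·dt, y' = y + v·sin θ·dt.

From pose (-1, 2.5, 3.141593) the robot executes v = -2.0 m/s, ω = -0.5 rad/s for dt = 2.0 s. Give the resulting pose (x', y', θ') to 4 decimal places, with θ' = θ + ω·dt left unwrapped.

(2.3659, 0.6612, 2.1416)

θ' = 3.1416 + -0.5·2.0 = 2.1416
R = v/ω = -2.0/-0.5 = 4.0000
x' = -1 + 4.0000·(sin 2.1416 − sin 3.1416) = 2.3659
y' = 2.5 − 4.0000·(cos 2.1416 − cos 3.1416) = 0.6612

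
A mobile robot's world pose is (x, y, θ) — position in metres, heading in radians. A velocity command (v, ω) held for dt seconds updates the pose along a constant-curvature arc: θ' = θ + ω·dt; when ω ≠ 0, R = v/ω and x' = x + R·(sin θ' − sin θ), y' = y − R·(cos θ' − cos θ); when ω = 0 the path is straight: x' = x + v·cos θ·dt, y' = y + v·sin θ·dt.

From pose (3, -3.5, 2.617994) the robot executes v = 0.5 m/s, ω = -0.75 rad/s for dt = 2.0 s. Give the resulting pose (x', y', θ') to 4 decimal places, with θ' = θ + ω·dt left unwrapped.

θ' = 2.6180 + -0.75·2.0 = 1.1180
R = v/ω = 0.5/-0.75 = -0.6667
x' = 3 + -0.6667·(sin 1.1180 − sin 2.6180) = 2.7339
y' = -3.5 − -0.6667·(cos 1.1180 − cos 2.6180) = -2.6310

(2.7339, -2.6310, 1.1180)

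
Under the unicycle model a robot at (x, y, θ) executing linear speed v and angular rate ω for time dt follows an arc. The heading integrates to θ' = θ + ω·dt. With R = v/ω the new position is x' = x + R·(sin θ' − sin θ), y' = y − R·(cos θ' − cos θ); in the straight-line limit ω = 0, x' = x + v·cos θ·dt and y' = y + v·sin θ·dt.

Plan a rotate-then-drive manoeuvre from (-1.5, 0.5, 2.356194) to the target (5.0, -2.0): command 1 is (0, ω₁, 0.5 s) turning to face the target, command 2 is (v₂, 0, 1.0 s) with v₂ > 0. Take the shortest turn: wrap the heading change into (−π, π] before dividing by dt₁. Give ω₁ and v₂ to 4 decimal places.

ω₁ = -5.4467, v₂ = 6.9642

heading to target = atan2(-2−0.5, 5−-1.5) = -0.3672
Δθ = wrap(-0.3672 − 2.3562) = -2.7234; ω₁ = Δθ/dt₁ = -5.4467
distance = √((5−-1.5)² + (-2−0.5)²) = 6.9642; v₂ = distance/dt₂ = 6.9642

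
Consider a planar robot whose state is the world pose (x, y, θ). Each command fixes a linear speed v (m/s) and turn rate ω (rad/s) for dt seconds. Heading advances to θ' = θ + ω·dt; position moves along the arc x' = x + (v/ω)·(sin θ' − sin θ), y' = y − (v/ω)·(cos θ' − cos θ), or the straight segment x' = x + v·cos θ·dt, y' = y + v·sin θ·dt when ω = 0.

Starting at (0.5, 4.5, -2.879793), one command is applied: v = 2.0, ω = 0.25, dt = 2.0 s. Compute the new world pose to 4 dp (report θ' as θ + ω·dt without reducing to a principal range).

θ' = -2.8798 + 0.25·2.0 = -2.3798
R = v/ω = 2.0/0.25 = 8.0000
x' = 0.5 + 8.0000·(sin -2.3798 − sin -2.8798) = -2.9512
y' = 4.5 − 8.0000·(cos -2.3798 − cos -2.8798) = 2.5614

(-2.9512, 2.5614, -2.3798)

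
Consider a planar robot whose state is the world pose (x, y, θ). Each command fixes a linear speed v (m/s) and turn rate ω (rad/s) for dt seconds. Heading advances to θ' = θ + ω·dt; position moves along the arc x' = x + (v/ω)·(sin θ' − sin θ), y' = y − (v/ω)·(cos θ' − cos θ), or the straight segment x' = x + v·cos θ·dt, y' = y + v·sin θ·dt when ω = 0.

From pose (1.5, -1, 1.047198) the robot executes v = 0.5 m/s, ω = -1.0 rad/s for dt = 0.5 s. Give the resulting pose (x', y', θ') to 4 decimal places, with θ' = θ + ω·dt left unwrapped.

θ' = 1.0472 + -1.0·0.5 = 0.5472
R = v/ω = 0.5/-1.0 = -0.5000
x' = 1.5 + -0.5000·(sin 0.5472 − sin 1.0472) = 1.6729
y' = -1 − -0.5000·(cos 0.5472 − cos 1.0472) = -0.8230

(1.6729, -0.8230, 0.5472)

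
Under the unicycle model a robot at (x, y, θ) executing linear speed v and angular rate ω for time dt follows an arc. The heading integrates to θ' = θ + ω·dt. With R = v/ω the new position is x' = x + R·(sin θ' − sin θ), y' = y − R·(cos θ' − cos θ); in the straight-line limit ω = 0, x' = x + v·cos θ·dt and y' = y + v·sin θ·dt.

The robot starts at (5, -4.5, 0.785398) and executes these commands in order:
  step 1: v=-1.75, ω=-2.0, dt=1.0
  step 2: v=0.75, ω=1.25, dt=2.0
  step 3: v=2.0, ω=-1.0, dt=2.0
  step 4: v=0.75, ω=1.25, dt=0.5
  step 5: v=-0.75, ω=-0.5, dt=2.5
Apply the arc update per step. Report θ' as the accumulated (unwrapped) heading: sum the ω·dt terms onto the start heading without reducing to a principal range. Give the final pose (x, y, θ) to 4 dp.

step 1: θ'=-1.2146 (R=0.8750) → pose (3.5612, -4.1864, -1.2146)
step 2: θ'=1.2854 (R=0.6000) → pose (4.6993, -4.1461, 1.2854)
step 3: θ'=-0.7146 (R=-2.0000) → pose (7.9290, -3.1985, -0.7146)
step 4: θ'=-0.0896 (R=0.6000) → pose (8.2685, -3.3429, -0.0896)
step 5: θ'=-1.3396 (R=1.5000) → pose (6.9426, -2.1926, -1.3396)

(6.9426, -2.1926, -1.3396)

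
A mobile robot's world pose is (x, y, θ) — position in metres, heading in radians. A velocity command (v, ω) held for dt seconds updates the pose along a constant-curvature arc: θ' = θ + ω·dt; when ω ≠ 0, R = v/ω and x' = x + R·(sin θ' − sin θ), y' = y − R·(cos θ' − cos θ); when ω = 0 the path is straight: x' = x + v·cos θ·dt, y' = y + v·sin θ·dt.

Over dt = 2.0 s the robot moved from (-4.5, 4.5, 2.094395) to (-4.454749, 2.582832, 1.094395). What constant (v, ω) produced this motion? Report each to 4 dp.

Δθ = 1.094395 − 2.094395 = -1.000000
ω = Δθ/dt = -1.000000/2.0 = -0.5000
R = −Δy/(cos θ' − cos θ) = 2.0000
v = R·ω = 2.0000·-0.5000 = -1.0000

v = -1.0000, ω = -0.5000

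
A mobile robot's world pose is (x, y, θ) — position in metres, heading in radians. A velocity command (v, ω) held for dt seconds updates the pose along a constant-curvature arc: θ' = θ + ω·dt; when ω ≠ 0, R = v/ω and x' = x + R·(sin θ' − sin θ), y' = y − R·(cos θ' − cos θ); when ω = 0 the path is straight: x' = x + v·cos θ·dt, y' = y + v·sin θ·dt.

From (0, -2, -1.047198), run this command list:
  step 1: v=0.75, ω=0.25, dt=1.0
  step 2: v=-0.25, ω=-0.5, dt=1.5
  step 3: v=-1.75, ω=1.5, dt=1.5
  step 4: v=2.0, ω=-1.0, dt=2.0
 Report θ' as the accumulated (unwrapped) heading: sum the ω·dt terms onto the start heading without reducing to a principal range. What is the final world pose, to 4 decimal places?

step 1: θ'=-0.7972 (R=3.0000) → pose (0.4519, -2.5961, -0.7972)
step 2: θ'=-1.5472 (R=0.5000) → pose (0.3097, -2.2586, -1.5472)
step 3: θ'=0.7028 (R=-1.1667) → pose (-1.6107, -1.3959, 0.7028)
step 4: θ'=-1.2972 (R=-2.0000) → pose (1.6076, -2.3816, -1.2972)

(1.6076, -2.3816, -1.2972)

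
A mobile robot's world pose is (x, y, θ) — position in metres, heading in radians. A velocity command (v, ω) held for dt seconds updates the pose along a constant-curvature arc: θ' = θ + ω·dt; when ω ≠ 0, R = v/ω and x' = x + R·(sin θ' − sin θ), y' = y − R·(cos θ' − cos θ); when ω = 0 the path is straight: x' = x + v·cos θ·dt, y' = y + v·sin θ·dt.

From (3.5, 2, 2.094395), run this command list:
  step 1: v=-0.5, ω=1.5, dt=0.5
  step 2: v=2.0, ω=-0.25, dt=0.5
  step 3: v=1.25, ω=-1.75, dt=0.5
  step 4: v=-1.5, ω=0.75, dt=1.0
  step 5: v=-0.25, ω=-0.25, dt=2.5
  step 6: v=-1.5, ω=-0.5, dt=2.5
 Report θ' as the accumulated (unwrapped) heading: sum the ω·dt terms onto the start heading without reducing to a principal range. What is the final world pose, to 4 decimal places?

(2.8589, -2.3962, 0.7194)

step 1: θ'=2.8444 (R=-0.3333) → pose (3.6911, 1.8479, 2.8444)
step 2: θ'=2.7194 (R=-8.0000) → pose (2.7557, 2.1997, 2.7194)
step 3: θ'=1.8444 (R=-0.7143) → pose (2.3606, 2.6583, 1.8444)
step 4: θ'=2.5944 (R=-2.0000) → pose (3.2457, 1.4907, 2.5944)
step 5: θ'=1.9694 (R=1.0000) → pose (3.6470, 1.0248, 1.9694)
step 6: θ'=0.7194 (R=3.0000) → pose (2.8589, -2.3962, 0.7194)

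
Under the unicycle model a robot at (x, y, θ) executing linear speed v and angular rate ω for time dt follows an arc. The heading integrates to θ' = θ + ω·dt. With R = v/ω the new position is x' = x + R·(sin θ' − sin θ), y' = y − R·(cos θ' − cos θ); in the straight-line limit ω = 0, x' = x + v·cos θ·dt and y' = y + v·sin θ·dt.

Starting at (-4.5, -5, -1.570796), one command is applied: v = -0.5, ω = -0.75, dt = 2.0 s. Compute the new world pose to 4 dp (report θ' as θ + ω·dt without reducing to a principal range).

θ' = -1.5708 + -0.75·2.0 = -3.0708
R = v/ω = -0.5/-0.75 = 0.6667
x' = -4.5 + 0.6667·(sin -3.0708 − sin -1.5708) = -3.8805
y' = -5 − 0.6667·(cos -3.0708 − cos -1.5708) = -4.3350

(-3.8805, -4.3350, -3.0708)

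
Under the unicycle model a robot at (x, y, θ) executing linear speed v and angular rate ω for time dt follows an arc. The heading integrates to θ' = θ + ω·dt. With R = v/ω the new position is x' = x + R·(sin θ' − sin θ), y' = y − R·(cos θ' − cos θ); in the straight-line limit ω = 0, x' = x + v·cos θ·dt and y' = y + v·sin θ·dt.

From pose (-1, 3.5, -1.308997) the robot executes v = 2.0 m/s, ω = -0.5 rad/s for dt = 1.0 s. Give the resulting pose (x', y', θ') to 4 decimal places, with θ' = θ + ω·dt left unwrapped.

θ' = -1.3090 + -0.5·1.0 = -1.8090
R = v/ω = 2.0/-0.5 = -4.0000
x' = -1 + -4.0000·(sin -1.8090 − sin -1.3090) = -0.9766
y' = 3.5 − -4.0000·(cos -1.8090 − cos -1.3090) = 1.5209

(-0.9766, 1.5209, -1.8090)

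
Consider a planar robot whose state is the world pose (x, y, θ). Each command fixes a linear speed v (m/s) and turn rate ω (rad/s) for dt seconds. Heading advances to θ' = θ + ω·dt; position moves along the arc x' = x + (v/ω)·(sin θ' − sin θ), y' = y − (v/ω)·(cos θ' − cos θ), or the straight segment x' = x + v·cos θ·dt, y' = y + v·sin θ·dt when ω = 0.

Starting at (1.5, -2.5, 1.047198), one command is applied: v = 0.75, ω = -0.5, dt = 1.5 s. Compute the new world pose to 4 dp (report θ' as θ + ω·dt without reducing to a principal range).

θ' = 1.0472 + -0.5·1.5 = 0.2972
R = v/ω = 0.75/-0.5 = -1.5000
x' = 1.5 + -1.5000·(sin 0.2972 − sin 1.0472) = 2.3598
y' = -2.5 − -1.5000·(cos 0.2972 − cos 1.0472) = -1.8158

(2.3598, -1.8158, 0.2972)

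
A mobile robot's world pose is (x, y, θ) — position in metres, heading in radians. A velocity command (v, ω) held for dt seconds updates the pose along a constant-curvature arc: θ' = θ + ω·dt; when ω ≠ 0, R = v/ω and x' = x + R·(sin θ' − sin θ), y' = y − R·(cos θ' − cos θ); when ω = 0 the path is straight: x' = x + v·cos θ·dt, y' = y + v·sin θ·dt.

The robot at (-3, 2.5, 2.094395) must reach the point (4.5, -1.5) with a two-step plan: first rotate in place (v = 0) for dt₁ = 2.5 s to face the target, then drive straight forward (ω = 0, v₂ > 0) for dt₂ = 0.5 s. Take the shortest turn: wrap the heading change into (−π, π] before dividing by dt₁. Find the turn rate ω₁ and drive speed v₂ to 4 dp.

ω₁ = -1.0337, v₂ = 17.0000

heading to target = atan2(-1.5−2.5, 4.5−-3) = -0.4900
Δθ = wrap(-0.4900 − 2.0944) = -2.5844; ω₁ = Δθ/dt₁ = -1.0337
distance = √((4.5−-3)² + (-1.5−2.5)²) = 8.5000; v₂ = distance/dt₂ = 17.0000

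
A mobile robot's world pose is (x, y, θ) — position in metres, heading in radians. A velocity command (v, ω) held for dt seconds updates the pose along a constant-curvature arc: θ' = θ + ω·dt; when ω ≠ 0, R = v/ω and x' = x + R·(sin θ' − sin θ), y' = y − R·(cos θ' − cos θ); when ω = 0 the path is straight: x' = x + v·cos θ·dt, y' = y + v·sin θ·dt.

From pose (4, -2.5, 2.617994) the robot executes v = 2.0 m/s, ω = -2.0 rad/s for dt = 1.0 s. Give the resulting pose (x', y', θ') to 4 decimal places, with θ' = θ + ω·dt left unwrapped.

θ' = 2.6180 + -2.0·1.0 = 0.6180
R = v/ω = 2.0/-2.0 = -1.0000
x' = 4 + -1.0000·(sin 0.6180 − sin 2.6180) = 3.9206
y' = -2.5 − -1.0000·(cos 0.6180 − cos 2.6180) = -0.8189

(3.9206, -0.8189, 0.6180)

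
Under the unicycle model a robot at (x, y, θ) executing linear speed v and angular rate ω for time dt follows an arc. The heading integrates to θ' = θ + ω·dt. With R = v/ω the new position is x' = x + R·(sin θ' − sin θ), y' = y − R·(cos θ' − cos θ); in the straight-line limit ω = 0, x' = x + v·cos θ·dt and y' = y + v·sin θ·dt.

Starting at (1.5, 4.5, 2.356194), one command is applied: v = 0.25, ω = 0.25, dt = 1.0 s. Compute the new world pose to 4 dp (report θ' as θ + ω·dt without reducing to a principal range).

θ' = 2.3562 + 0.25·1.0 = 2.6062
R = v/ω = 0.25/0.25 = 1.0000
x' = 1.5 + 1.0000·(sin 2.6062 − sin 2.3562) = 1.3031
y' = 4.5 − 1.0000·(cos 2.6062 − cos 2.3562) = 4.6530

(1.3031, 4.6530, 2.6062)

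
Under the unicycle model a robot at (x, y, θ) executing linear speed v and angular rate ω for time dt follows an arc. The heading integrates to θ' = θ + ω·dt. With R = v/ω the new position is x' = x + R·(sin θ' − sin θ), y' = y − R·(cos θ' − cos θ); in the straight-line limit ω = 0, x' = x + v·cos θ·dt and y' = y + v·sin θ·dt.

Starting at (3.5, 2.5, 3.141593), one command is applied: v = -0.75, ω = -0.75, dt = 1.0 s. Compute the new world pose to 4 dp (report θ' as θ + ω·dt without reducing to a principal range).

(4.1816, 2.2317, 2.3916)

θ' = 3.1416 + -0.75·1.0 = 2.3916
R = v/ω = -0.75/-0.75 = 1.0000
x' = 3.5 + 1.0000·(sin 2.3916 − sin 3.1416) = 4.1816
y' = 2.5 − 1.0000·(cos 2.3916 − cos 3.1416) = 2.2317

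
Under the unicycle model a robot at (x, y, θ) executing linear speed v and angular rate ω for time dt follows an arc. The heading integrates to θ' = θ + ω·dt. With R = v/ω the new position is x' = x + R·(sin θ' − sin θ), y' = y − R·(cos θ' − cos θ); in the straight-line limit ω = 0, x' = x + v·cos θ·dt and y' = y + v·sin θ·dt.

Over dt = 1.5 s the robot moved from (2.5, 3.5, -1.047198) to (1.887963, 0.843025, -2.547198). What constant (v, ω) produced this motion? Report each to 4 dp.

Δθ = -2.547198 − -1.047198 = -1.500000
ω = Δθ/dt = -1.500000/1.5 = -1.0000
R = −Δy/(cos θ' − cos θ) = -2.0000
v = R·ω = -2.0000·-1.0000 = 2.0000

v = 2.0000, ω = -1.0000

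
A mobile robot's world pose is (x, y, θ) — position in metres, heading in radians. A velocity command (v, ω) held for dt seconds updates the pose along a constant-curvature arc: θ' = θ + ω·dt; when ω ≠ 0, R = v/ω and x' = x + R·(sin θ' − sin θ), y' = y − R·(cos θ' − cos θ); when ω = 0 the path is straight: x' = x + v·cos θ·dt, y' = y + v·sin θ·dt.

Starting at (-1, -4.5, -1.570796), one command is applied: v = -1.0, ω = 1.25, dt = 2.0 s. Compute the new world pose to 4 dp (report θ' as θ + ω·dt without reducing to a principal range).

θ' = -1.5708 + 1.25·2.0 = 0.9292
R = v/ω = -1.0/1.25 = -0.8000
x' = -1 + -0.8000·(sin 0.9292 − sin -1.5708) = -2.4409
y' = -4.5 − -0.8000·(cos 0.9292 − cos -1.5708) = -4.0212

(-2.4409, -4.0212, 0.9292)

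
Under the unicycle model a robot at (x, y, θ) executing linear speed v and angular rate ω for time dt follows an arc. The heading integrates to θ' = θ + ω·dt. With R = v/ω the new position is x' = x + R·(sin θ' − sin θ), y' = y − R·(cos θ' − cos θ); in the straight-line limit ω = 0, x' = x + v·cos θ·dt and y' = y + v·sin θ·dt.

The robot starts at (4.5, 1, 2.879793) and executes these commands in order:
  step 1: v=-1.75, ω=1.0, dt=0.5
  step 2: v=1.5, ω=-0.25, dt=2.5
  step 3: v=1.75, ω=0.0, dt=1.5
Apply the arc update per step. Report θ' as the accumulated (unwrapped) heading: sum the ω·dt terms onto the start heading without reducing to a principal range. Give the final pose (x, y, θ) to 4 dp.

(-0.7443, 2.2539, 2.7548)

step 1: θ'=3.3798 (R=-1.7500) → pose (5.3659, 0.9898, 3.3798)
step 2: θ'=2.7548 (R=-6.0000) → pose (1.6868, 1.2636, 2.7548)
step 3: θ'=2.7548 (straight) → pose (-0.7443, 2.2539, 2.7548)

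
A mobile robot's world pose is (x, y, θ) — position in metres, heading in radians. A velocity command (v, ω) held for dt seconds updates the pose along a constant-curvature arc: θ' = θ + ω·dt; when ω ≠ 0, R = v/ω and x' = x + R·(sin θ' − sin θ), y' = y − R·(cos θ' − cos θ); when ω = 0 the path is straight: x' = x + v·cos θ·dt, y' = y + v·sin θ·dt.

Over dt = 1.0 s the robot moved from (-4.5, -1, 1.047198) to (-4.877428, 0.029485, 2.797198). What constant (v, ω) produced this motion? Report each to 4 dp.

Δθ = 2.797198 − 1.047198 = 1.750000
ω = Δθ/dt = 1.750000/1.0 = 1.7500
R = −Δy/(cos θ' − cos θ) = 0.7143
v = R·ω = 0.7143·1.7500 = 1.2500

v = 1.2500, ω = 1.7500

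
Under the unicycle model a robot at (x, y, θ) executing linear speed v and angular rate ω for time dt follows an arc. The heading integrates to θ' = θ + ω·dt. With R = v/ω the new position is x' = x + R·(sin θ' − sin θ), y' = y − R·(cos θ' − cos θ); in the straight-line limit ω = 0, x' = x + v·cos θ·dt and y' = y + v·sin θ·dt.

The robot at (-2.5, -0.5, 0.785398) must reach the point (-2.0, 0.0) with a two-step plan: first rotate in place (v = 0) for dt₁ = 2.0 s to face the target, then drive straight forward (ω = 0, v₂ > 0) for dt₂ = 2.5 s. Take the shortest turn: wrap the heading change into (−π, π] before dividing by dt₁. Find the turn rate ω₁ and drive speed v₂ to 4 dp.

ω₁ = 0.0000, v₂ = 0.2828

heading to target = atan2(0−-0.5, -2−-2.5) = 0.7854
Δθ = wrap(0.7854 − 0.7854) = 0.0000; ω₁ = Δθ/dt₁ = 0.0000
distance = √((-2−-2.5)² + (0−-0.5)²) = 0.7071; v₂ = distance/dt₂ = 0.2828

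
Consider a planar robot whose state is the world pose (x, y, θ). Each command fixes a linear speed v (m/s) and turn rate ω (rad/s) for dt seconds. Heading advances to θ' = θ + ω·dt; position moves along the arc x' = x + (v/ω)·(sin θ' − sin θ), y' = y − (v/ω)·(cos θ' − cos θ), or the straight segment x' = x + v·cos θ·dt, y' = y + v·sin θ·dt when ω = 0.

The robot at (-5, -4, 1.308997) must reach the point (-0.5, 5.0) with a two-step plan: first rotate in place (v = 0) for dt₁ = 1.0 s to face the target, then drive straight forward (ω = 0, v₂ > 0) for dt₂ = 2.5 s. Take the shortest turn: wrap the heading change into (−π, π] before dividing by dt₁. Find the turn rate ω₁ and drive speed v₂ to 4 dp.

heading to target = atan2(5−-4, -0.5−-5) = 1.1071
Δθ = wrap(1.1071 − 1.3090) = -0.2018; ω₁ = Δθ/dt₁ = -0.2018
distance = √((-0.5−-5)² + (5−-4)²) = 10.0623; v₂ = distance/dt₂ = 4.0249

ω₁ = -0.2018, v₂ = 4.0249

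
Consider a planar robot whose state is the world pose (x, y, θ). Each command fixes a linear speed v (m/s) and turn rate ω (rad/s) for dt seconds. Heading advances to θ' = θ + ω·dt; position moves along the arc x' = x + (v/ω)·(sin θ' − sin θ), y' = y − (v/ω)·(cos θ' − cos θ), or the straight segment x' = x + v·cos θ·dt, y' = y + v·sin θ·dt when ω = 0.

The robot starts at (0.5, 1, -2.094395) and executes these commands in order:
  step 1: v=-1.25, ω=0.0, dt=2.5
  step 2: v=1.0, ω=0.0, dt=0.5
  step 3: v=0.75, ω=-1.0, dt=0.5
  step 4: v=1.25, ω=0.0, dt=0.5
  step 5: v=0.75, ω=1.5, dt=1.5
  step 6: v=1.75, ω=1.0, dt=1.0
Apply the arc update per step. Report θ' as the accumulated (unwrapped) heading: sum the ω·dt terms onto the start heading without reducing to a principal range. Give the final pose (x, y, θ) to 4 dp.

step 1: θ'=-2.0944 (straight) → pose (2.0625, 3.7063, -2.0944)
step 2: θ'=-2.0944 (straight) → pose (1.8125, 3.2733, -2.0944)
step 3: θ'=-2.5944 (R=-0.7500) → pose (1.5532, 3.0078, -2.5944)
step 4: θ'=-2.5944 (straight) → pose (1.0195, 2.6826, -2.5944)
step 5: θ'=-0.3444 (R=0.5000) → pose (1.1108, 1.7850, -0.3444)
step 6: θ'=0.6556 (R=1.7500) → pose (2.7685, 2.0451, 0.6556)

(2.7685, 2.0451, 0.6556)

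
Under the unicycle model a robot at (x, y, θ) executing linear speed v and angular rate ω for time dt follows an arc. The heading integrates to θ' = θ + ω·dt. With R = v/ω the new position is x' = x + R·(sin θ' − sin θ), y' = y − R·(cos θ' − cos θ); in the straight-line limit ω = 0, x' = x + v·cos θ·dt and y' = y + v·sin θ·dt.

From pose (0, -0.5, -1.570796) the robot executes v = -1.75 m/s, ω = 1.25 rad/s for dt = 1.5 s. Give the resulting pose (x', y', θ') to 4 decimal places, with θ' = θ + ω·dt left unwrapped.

θ' = -1.5708 + 1.25·1.5 = 0.3042
R = v/ω = -1.75/1.25 = -1.4000
x' = 0 + -1.4000·(sin 0.3042 − sin -1.5708) = -1.8193
y' = -0.5 − -1.4000·(cos 0.3042 − cos -1.5708) = 0.8357

(-1.8193, 0.8357, 0.3042)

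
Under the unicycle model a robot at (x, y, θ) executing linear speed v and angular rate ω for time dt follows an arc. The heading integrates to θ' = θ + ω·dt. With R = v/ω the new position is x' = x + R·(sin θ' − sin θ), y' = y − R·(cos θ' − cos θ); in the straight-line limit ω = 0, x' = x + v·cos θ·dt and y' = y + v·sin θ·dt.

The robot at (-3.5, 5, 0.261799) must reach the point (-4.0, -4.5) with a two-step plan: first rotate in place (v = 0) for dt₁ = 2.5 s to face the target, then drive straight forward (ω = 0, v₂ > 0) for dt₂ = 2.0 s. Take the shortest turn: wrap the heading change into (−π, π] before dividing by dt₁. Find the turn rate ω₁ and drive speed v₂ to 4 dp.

ω₁ = -0.7541, v₂ = 4.7566

heading to target = atan2(-4.5−5, -4−-3.5) = -1.6234
Δθ = wrap(-1.6234 − 0.2618) = -1.8852; ω₁ = Δθ/dt₁ = -0.7541
distance = √((-4−-3.5)² + (-4.5−5)²) = 9.5131; v₂ = distance/dt₂ = 4.7566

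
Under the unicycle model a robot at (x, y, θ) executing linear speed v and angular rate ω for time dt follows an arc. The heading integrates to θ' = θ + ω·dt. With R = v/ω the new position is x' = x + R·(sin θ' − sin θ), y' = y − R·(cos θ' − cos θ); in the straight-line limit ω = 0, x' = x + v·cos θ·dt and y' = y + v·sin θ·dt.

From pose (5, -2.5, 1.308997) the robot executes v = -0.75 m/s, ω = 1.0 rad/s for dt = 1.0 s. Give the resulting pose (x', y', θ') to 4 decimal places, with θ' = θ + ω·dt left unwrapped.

(5.1697, -3.1988, 2.3090)

θ' = 1.3090 + 1.0·1.0 = 2.3090
R = v/ω = -0.75/1.0 = -0.7500
x' = 5 + -0.7500·(sin 2.3090 − sin 1.3090) = 5.1697
y' = -2.5 − -0.7500·(cos 2.3090 − cos 1.3090) = -3.1988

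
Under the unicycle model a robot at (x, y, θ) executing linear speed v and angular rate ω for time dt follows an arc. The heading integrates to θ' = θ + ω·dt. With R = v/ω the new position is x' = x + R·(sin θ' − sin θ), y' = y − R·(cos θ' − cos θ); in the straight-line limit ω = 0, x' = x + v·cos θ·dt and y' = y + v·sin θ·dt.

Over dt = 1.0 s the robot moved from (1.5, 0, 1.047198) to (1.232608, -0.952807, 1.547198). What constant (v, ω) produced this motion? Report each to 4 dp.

v = -1.0000, ω = 0.5000

Δθ = 1.547198 − 1.047198 = 0.500000
ω = Δθ/dt = 0.500000/1.0 = 0.5000
R = −Δy/(cos θ' − cos θ) = -2.0000
v = R·ω = -2.0000·0.5000 = -1.0000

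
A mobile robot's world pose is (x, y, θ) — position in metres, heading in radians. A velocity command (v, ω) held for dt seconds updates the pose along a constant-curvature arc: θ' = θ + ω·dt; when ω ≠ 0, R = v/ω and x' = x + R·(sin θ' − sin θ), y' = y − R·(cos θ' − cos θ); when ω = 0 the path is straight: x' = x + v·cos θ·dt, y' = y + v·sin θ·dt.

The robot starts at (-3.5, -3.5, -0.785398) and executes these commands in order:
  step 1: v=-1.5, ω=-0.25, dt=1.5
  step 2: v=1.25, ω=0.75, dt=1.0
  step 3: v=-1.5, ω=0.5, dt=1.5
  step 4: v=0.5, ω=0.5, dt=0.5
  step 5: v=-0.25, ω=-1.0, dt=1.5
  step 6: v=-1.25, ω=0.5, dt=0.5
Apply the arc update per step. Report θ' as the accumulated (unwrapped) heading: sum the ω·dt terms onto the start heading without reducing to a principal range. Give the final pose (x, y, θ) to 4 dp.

(-6.6464, -1.8298, -0.6604)

step 1: θ'=-1.1604 (R=6.0000) → pose (-4.7591, -1.6512, -1.1604)
step 2: θ'=-0.4104 (R=1.6667) → pose (-3.8958, -2.5145, -0.4104)
step 3: θ'=0.3396 (R=-3.0000) → pose (-6.0921, -2.4367, 0.3396)
step 4: θ'=0.5896 (R=1.0000) → pose (-5.8692, -2.3250, 0.5896)
step 5: θ'=-0.9104 (R=0.2500) → pose (-6.2056, -2.2706, -0.9104)
step 6: θ'=-0.6604 (R=-2.5000) → pose (-6.6464, -1.8298, -0.6604)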